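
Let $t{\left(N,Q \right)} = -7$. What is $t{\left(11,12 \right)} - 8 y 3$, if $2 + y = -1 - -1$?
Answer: $-336$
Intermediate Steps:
$y = -2$ ($y = -2 - 0 = -2 + \left(-1 + 1\right) = -2 + 0 = -2$)
$t{\left(11,12 \right)} - 8 y 3 = - 7 \left(-8\right) \left(-2\right) 3 = - 7 \cdot 16 \cdot 3 = \left(-7\right) 48 = -336$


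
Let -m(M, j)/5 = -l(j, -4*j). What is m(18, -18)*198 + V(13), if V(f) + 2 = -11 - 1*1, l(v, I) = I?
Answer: 71266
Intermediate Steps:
m(M, j) = -20*j (m(M, j) = -(-5)*(-4*j) = -20*j)
V(f) = -14 (V(f) = -2 + (-11 - 1*1) = -2 + (-11 - 1) = -2 - 12 = -14)
m(18, -18)*198 + V(13) = -20*(-18)*198 - 14 = 360*198 - 14 = 71280 - 14 = 71266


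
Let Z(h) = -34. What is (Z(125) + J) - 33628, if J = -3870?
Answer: -37532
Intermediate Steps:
(Z(125) + J) - 33628 = (-34 - 3870) - 33628 = -3904 - 33628 = -37532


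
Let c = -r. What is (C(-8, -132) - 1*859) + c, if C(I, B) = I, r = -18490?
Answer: 17623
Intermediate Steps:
c = 18490 (c = -1*(-18490) = 18490)
(C(-8, -132) - 1*859) + c = (-8 - 1*859) + 18490 = (-8 - 859) + 18490 = -867 + 18490 = 17623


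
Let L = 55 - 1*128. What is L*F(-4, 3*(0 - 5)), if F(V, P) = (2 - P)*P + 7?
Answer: 18104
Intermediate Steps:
L = -73 (L = 55 - 128 = -73)
F(V, P) = 7 + P*(2 - P) (F(V, P) = P*(2 - P) + 7 = 7 + P*(2 - P))
L*F(-4, 3*(0 - 5)) = -73*(7 - (3*(0 - 5))² + 2*(3*(0 - 5))) = -73*(7 - (3*(-5))² + 2*(3*(-5))) = -73*(7 - 1*(-15)² + 2*(-15)) = -73*(7 - 1*225 - 30) = -73*(7 - 225 - 30) = -73*(-248) = 18104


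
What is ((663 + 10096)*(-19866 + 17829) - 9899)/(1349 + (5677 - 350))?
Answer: -10962991/3338 ≈ -3284.3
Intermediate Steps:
((663 + 10096)*(-19866 + 17829) - 9899)/(1349 + (5677 - 350)) = (10759*(-2037) - 9899)/(1349 + 5327) = (-21916083 - 9899)/6676 = -21925982*1/6676 = -10962991/3338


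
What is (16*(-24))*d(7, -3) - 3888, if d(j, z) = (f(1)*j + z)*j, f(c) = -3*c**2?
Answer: 60624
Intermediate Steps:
d(j, z) = j*(z - 3*j) (d(j, z) = ((-3*1**2)*j + z)*j = ((-3*1)*j + z)*j = (-3*j + z)*j = (z - 3*j)*j = j*(z - 3*j))
(16*(-24))*d(7, -3) - 3888 = (16*(-24))*(7*(-3 - 3*7)) - 3888 = -2688*(-3 - 21) - 3888 = -2688*(-24) - 3888 = -384*(-168) - 3888 = 64512 - 3888 = 60624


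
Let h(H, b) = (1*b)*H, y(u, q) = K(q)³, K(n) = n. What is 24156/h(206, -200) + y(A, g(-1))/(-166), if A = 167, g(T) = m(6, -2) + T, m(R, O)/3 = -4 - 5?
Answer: 112551563/854900 ≈ 131.65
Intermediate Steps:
m(R, O) = -27 (m(R, O) = 3*(-4 - 5) = 3*(-9) = -27)
g(T) = -27 + T
y(u, q) = q³
h(H, b) = H*b (h(H, b) = b*H = H*b)
24156/h(206, -200) + y(A, g(-1))/(-166) = 24156/((206*(-200))) + (-27 - 1)³/(-166) = 24156/(-41200) + (-28)³*(-1/166) = 24156*(-1/41200) - 21952*(-1/166) = -6039/10300 + 10976/83 = 112551563/854900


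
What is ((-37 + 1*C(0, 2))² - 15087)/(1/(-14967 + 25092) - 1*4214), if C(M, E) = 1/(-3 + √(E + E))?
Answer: 138135375/42666749 ≈ 3.2375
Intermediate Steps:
C(M, E) = 1/(-3 + √2*√E) (C(M, E) = 1/(-3 + √(2*E)) = 1/(-3 + √2*√E))
((-37 + 1*C(0, 2))² - 15087)/(1/(-14967 + 25092) - 1*4214) = ((-37 + 1/(-3 + √2*√2))² - 15087)/(1/(-14967 + 25092) - 1*4214) = ((-37 + 1/(-3 + 2))² - 15087)/(1/10125 - 4214) = ((-37 + 1/(-1))² - 15087)/(1/10125 - 4214) = ((-37 + 1*(-1))² - 15087)/(-42666749/10125) = ((-37 - 1)² - 15087)*(-10125/42666749) = ((-38)² - 15087)*(-10125/42666749) = (1444 - 15087)*(-10125/42666749) = -13643*(-10125/42666749) = 138135375/42666749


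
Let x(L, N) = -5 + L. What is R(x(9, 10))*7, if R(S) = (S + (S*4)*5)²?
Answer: 49392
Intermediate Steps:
R(S) = 441*S² (R(S) = (S + (4*S)*5)² = (S + 20*S)² = (21*S)² = 441*S²)
R(x(9, 10))*7 = (441*(-5 + 9)²)*7 = (441*4²)*7 = (441*16)*7 = 7056*7 = 49392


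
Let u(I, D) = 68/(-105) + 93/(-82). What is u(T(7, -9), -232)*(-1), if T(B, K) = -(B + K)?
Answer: 15341/8610 ≈ 1.7818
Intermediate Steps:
T(B, K) = -B - K
u(I, D) = -15341/8610 (u(I, D) = 68*(-1/105) + 93*(-1/82) = -68/105 - 93/82 = -15341/8610)
u(T(7, -9), -232)*(-1) = -15341/8610*(-1) = 15341/8610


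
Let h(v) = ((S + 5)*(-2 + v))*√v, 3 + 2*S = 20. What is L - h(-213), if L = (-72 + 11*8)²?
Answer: 256 + 5805*I*√213/2 ≈ 256.0 + 42361.0*I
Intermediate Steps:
S = 17/2 (S = -3/2 + (½)*20 = -3/2 + 10 = 17/2 ≈ 8.5000)
h(v) = √v*(-27 + 27*v/2) (h(v) = ((17/2 + 5)*(-2 + v))*√v = (27*(-2 + v)/2)*√v = (-27 + 27*v/2)*√v = √v*(-27 + 27*v/2))
L = 256 (L = (-72 + 88)² = 16² = 256)
L - h(-213) = 256 - 27*√(-213)*(-2 - 213)/2 = 256 - 27*I*√213*(-215)/2 = 256 - (-5805)*I*√213/2 = 256 + 5805*I*√213/2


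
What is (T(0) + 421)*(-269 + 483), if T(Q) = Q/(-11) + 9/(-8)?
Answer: 359413/4 ≈ 89853.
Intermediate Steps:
T(Q) = -9/8 - Q/11 (T(Q) = Q*(-1/11) + 9*(-⅛) = -Q/11 - 9/8 = -9/8 - Q/11)
(T(0) + 421)*(-269 + 483) = ((-9/8 - 1/11*0) + 421)*(-269 + 483) = ((-9/8 + 0) + 421)*214 = (-9/8 + 421)*214 = (3359/8)*214 = 359413/4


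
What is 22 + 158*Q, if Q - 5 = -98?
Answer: -14672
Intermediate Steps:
Q = -93 (Q = 5 - 98 = -93)
22 + 158*Q = 22 + 158*(-93) = 22 - 14694 = -14672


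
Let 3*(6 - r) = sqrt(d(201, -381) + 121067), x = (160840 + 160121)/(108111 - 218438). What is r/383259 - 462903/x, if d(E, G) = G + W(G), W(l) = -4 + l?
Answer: 2174811681962505/13667910211 - sqrt(120301)/1149777 ≈ 1.5912e+5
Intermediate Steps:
x = -320961/110327 (x = 320961/(-110327) = 320961*(-1/110327) = -320961/110327 ≈ -2.9092)
d(E, G) = -4 + 2*G (d(E, G) = G + (-4 + G) = -4 + 2*G)
r = 6 - sqrt(120301)/3 (r = 6 - sqrt((-4 + 2*(-381)) + 121067)/3 = 6 - sqrt((-4 - 762) + 121067)/3 = 6 - sqrt(-766 + 121067)/3 = 6 - sqrt(120301)/3 ≈ -109.61)
r/383259 - 462903/x = (6 - sqrt(120301)/3)/383259 - 462903/(-320961/110327) = (6 - sqrt(120301)/3)*(1/383259) - 462903*(-110327/320961) = (2/127753 - sqrt(120301)/1149777) + 17023566427/106987 = 2174811681962505/13667910211 - sqrt(120301)/1149777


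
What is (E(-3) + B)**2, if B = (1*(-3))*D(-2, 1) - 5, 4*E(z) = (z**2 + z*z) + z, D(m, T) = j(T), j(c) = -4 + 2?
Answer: 361/16 ≈ 22.563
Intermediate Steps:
j(c) = -2
D(m, T) = -2
E(z) = z**2/2 + z/4 (E(z) = ((z**2 + z*z) + z)/4 = ((z**2 + z**2) + z)/4 = (2*z**2 + z)/4 = (z + 2*z**2)/4 = z**2/2 + z/4)
B = 1 (B = (1*(-3))*(-2) - 5 = -3*(-2) - 5 = 6 - 5 = 1)
(E(-3) + B)**2 = ((1/4)*(-3)*(1 + 2*(-3)) + 1)**2 = ((1/4)*(-3)*(1 - 6) + 1)**2 = ((1/4)*(-3)*(-5) + 1)**2 = (15/4 + 1)**2 = (19/4)**2 = 361/16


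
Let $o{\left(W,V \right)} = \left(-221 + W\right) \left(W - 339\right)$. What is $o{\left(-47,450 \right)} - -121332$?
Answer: $224780$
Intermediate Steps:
$o{\left(W,V \right)} = \left(-339 + W\right) \left(-221 + W\right)$ ($o{\left(W,V \right)} = \left(-221 + W\right) \left(-339 + W\right) = \left(-339 + W\right) \left(-221 + W\right)$)
$o{\left(-47,450 \right)} - -121332 = \left(74919 + \left(-47\right)^{2} - -26320\right) - -121332 = \left(74919 + 2209 + 26320\right) + 121332 = 103448 + 121332 = 224780$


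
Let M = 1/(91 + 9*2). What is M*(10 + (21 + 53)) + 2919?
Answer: 318255/109 ≈ 2919.8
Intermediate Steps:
M = 1/109 (M = 1/(91 + 18) = 1/109 ≈ 0.0091743)
M*(10 + (21 + 53)) + 2919 = (10 + (21 + 53))/109 + 2919 = (10 + 74)/109 + 2919 = (1/109)*84 + 2919 = 84/109 + 2919 = 318255/109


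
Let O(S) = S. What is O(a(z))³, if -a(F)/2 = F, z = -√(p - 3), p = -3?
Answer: -48*I*√6 ≈ -117.58*I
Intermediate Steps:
z = -I*√6 (z = -√(-3 - 3) = -√(-6) = -I*√6 ≈ -2.4495*I)
a(F) = -2*F
O(a(z))³ = (-(-2)*I*√6)³ = (2*I*√6)³ = -48*I*√6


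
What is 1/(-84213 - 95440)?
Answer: -1/179653 ≈ -5.5663e-6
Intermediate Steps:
1/(-84213 - 95440) = 1/(-179653) = -1/179653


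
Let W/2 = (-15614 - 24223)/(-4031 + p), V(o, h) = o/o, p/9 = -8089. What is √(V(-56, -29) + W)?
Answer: √1597/28 ≈ 1.4272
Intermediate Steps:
p = -72801 (p = 9*(-8089) = -72801)
V(o, h) = 1
W = 813/784 (W = 2*((-15614 - 24223)/(-4031 - 72801)) = 2*(-39837/(-76832)) = 2*(-39837*(-1/76832)) = 2*(813/1568) = 813/784 ≈ 1.0370)
√(V(-56, -29) + W) = √(1 + 813/784) = √(1597/784) = √1597/28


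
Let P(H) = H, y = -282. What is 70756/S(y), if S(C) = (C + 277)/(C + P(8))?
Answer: 19387144/5 ≈ 3.8774e+6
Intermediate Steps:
S(C) = (277 + C)/(8 + C) (S(C) = (C + 277)/(C + 8) = (277 + C)/(8 + C))
70756/S(y) = 70756/(((277 - 282)/(8 - 282))) = 70756/((-5/(-274))) = 70756/((-1/274*(-5))) = 70756/(5/274) = 70756*(274/5) = 19387144/5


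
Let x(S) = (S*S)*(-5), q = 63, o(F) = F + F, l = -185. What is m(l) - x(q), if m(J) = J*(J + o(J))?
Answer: 122520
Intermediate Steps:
o(F) = 2*F
x(S) = -5*S**2 (x(S) = S**2*(-5) = -5*S**2)
m(J) = 3*J**2 (m(J) = J*(J + 2*J) = J*(3*J) = 3*J**2)
m(l) - x(q) = 3*(-185)**2 - (-5)*63**2 = 3*34225 - (-5)*3969 = 102675 - 1*(-19845) = 102675 + 19845 = 122520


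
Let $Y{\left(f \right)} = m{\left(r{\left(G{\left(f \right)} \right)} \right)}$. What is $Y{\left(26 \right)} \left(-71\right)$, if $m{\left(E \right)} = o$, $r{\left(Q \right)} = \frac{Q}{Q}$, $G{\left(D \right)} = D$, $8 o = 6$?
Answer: $- \frac{213}{4} \approx -53.25$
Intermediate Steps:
$o = \frac{3}{4}$ ($o = \frac{1}{8} \cdot 6 = \frac{3}{4} \approx 0.75$)
$r{\left(Q \right)} = 1$
$m{\left(E \right)} = \frac{3}{4}$
$Y{\left(f \right)} = \frac{3}{4}$
$Y{\left(26 \right)} \left(-71\right) = \frac{3}{4} \left(-71\right) = - \frac{213}{4}$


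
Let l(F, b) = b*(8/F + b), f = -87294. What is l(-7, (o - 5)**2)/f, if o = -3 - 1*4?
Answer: -24000/101843 ≈ -0.23566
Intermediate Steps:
o = -7 (o = -3 - 4 = -7)
l(F, b) = b*(b + 8/F)
l(-7, (o - 5)**2)/f = ((-7 - 5)**2*(8 - 7*(-7 - 5)**2)/(-7))/(-87294) = ((-12)**2*(-1/7)*(8 - 7*(-12)**2))*(-1/87294) = (144*(-1/7)*(8 - 7*144))*(-1/87294) = (144*(-1/7)*(8 - 1008))*(-1/87294) = (144*(-1/7)*(-1000))*(-1/87294) = (144000/7)*(-1/87294) = -24000/101843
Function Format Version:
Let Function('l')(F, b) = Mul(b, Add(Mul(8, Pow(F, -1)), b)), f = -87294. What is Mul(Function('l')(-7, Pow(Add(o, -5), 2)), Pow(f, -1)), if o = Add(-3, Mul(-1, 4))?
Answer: Rational(-24000, 101843) ≈ -0.23566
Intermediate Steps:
o = -7 (o = Add(-3, -4) = -7)
Function('l')(F, b) = Mul(b, Add(b, Mul(8, Pow(F, -1))))
Mul(Function('l')(-7, Pow(Add(o, -5), 2)), Pow(f, -1)) = Mul(Mul(Pow(Add(-7, -5), 2), Pow(-7, -1), Add(8, Mul(-7, Pow(Add(-7, -5), 2)))), Pow(-87294, -1)) = Mul(Mul(Pow(-12, 2), Rational(-1, 7), Add(8, Mul(-7, Pow(-12, 2)))), Rational(-1, 87294)) = Mul(Mul(144, Rational(-1, 7), Add(8, Mul(-7, 144))), Rational(-1, 87294)) = Mul(Mul(144, Rational(-1, 7), Add(8, -1008)), Rational(-1, 87294)) = Mul(Mul(144, Rational(-1, 7), -1000), Rational(-1, 87294)) = Mul(Rational(144000, 7), Rational(-1, 87294)) = Rational(-24000, 101843)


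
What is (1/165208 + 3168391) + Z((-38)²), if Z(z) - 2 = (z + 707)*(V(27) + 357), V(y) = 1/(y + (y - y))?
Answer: 1950964235915/495624 ≈ 3.9364e+6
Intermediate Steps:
V(y) = 1/y (V(y) = 1/(y + 0) = 1/y)
Z(z) = 6815534/27 + 9640*z/27 (Z(z) = 2 + (z + 707)*(1/27 + 357) = 2 + (707 + z)*(1/27 + 357) = 2 + (707 + z)*(9640/27) = 2 + (6815480/27 + 9640*z/27) = 6815534/27 + 9640*z/27)
(1/165208 + 3168391) + Z((-38)²) = (1/165208 + 3168391) + (6815534/27 + (9640/27)*(-38)²) = (1/165208 + 3168391) + (6815534/27 + (9640/27)*1444) = 523443540329/165208 + (6815534/27 + 13920160/27) = 523443540329/165208 + 2303966/3 = 1950964235915/495624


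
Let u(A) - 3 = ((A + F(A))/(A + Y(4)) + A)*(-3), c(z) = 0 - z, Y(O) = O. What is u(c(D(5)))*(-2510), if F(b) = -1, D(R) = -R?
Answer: 100400/3 ≈ 33467.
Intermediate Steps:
c(z) = -z
u(A) = 3 - 3*A - 3*(-1 + A)/(4 + A) (u(A) = 3 + ((A - 1)/(A + 4) + A)*(-3) = 3 + ((-1 + A)/(4 + A) + A)*(-3) = 3 + (A + (-1 + A)/(4 + A))*(-3) = 3 + (-3*A - 3*(-1 + A)/(4 + A)) = 3 - 3*A - 3*(-1 + A)/(4 + A))
u(c(D(5)))*(-2510) = (3*(5 - (-(-1)*5)² - (-4)*(-1*5))/(4 - (-1)*5))*(-2510) = (3*(5 - (-1*(-5))² - (-4)*(-5))/(4 - 1*(-5)))*(-2510) = (3*(5 - 1*5² - 4*5)/(4 + 5))*(-2510) = (3*(5 - 1*25 - 20)/9)*(-2510) = (3*(⅑)*(5 - 25 - 20))*(-2510) = (3*(⅑)*(-40))*(-2510) = -40/3*(-2510) = 100400/3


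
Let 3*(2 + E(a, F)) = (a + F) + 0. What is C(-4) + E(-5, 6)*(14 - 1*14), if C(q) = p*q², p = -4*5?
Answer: -320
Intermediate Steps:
p = -20
E(a, F) = -2 + F/3 + a/3 (E(a, F) = -2 + ((a + F) + 0)/3 = -2 + ((F + a) + 0)/3 = -2 + (F + a)/3 = -2 + (F/3 + a/3) = -2 + F/3 + a/3)
C(q) = -20*q²
C(-4) + E(-5, 6)*(14 - 1*14) = -20*(-4)² + (-2 + (⅓)*6 + (⅓)*(-5))*(14 - 1*14) = -20*16 + (-2 + 2 - 5/3)*(14 - 14) = -320 - 5/3*0 = -320 + 0 = -320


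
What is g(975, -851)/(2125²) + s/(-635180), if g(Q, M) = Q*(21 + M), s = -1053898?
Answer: 3395990993/2294587750 ≈ 1.4800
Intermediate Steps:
g(975, -851)/(2125²) + s/(-635180) = (975*(21 - 851))/(2125²) - 1053898/(-635180) = (975*(-830))/4515625 - 1053898*(-1/635180) = -809250*1/4515625 + 526949/317590 = -6474/36125 + 526949/317590 = 3395990993/2294587750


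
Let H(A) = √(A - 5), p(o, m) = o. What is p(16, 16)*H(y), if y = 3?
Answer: 16*I*√2 ≈ 22.627*I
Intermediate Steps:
H(A) = √(-5 + A)
p(16, 16)*H(y) = 16*√(-5 + 3) = 16*√(-2) = 16*(I*√2) = 16*I*√2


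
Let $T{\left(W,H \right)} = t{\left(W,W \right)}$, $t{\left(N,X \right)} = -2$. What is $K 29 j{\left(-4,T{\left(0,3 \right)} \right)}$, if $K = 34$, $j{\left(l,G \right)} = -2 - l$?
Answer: $1972$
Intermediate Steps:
$T{\left(W,H \right)} = -2$
$K 29 j{\left(-4,T{\left(0,3 \right)} \right)} = 34 \cdot 29 \left(-2 - -4\right) = 986 \left(-2 + 4\right) = 986 \cdot 2 = 1972$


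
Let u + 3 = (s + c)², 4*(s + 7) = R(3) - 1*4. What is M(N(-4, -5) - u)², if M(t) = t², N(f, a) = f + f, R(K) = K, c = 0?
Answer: 719512794081/65536 ≈ 1.0979e+7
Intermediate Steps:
s = -29/4 (s = -7 + (3 - 1*4)/4 = -7 + (3 - 4)/4 = -7 + (¼)*(-1) = -7 - ¼ = -29/4 ≈ -7.2500)
N(f, a) = 2*f
u = 793/16 (u = -3 + (-29/4 + 0)² = -3 + (-29/4)² = -3 + 841/16 = 793/16 ≈ 49.563)
M(N(-4, -5) - u)² = ((2*(-4) - 1*793/16)²)² = ((-8 - 793/16)²)² = ((-921/16)²)² = (848241/256)² = 719512794081/65536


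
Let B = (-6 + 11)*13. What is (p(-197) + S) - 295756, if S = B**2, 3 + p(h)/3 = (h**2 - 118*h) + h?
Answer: -105966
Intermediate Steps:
B = 65 (B = 5*13 = 65)
p(h) = -9 - 351*h + 3*h**2 (p(h) = -9 + 3*((h**2 - 118*h) + h) = -9 + 3*(h**2 - 117*h) = -9 + (-351*h + 3*h**2) = -9 - 351*h + 3*h**2)
S = 4225 (S = 65**2 = 4225)
(p(-197) + S) - 295756 = ((-9 - 351*(-197) + 3*(-197)**2) + 4225) - 295756 = ((-9 + 69147 + 3*38809) + 4225) - 295756 = ((-9 + 69147 + 116427) + 4225) - 295756 = (185565 + 4225) - 295756 = 189790 - 295756 = -105966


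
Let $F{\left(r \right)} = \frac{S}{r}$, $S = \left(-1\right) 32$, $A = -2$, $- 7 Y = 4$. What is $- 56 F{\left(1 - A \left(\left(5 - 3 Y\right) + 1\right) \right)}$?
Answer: $\frac{12544}{115} \approx 109.08$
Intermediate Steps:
$Y = - \frac{4}{7}$ ($Y = \left(- \frac{1}{7}\right) 4 = - \frac{4}{7} \approx -0.57143$)
$S = -32$
$F{\left(r \right)} = - \frac{32}{r}$
$- 56 F{\left(1 - A \left(\left(5 - 3 Y\right) + 1\right) \right)} = - 56 \left(- \frac{32}{1 - - 2 \left(\left(5 - - \frac{12}{7}\right) + 1\right)}\right) = - 56 \left(- \frac{32}{1 - - 2 \left(\left(5 + \frac{12}{7}\right) + 1\right)}\right) = - 56 \left(- \frac{32}{1 - - 2 \left(\frac{47}{7} + 1\right)}\right) = - 56 \left(- \frac{32}{1 - \left(-2\right) \frac{54}{7}}\right) = - 56 \left(- \frac{32}{1 - - \frac{108}{7}}\right) = - 56 \left(- \frac{32}{1 + \frac{108}{7}}\right) = - 56 \left(- \frac{32}{\frac{115}{7}}\right) = - 56 \left(\left(-32\right) \frac{7}{115}\right) = \left(-56\right) \left(- \frac{224}{115}\right) = \frac{12544}{115}$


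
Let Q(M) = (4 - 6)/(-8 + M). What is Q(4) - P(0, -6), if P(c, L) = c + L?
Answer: 13/2 ≈ 6.5000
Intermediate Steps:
P(c, L) = L + c
Q(M) = -2/(-8 + M)
Q(4) - P(0, -6) = -2/(-8 + 4) - (-6 + 0) = -2/(-4) - 1*(-6) = -2*(-¼) + 6 = ½ + 6 = 13/2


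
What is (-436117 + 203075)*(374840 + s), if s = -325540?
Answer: -11488970600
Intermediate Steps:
(-436117 + 203075)*(374840 + s) = (-436117 + 203075)*(374840 - 325540) = -233042*49300 = -11488970600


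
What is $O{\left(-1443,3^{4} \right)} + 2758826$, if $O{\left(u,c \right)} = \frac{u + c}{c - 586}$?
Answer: $\frac{1393208492}{505} \approx 2.7588 \cdot 10^{6}$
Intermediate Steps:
$O{\left(u,c \right)} = \frac{c + u}{-586 + c}$
$O{\left(-1443,3^{4} \right)} + 2758826 = \frac{3^{4} - 1443}{-586 + 3^{4}} + 2758826 = \frac{81 - 1443}{-586 + 81} + 2758826 = \frac{1}{-505} \left(-1362\right) + 2758826 = \left(- \frac{1}{505}\right) \left(-1362\right) + 2758826 = \frac{1362}{505} + 2758826 = \frac{1393208492}{505}$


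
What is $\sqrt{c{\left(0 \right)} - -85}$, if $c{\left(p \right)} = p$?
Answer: $\sqrt{85} \approx 9.2195$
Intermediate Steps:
$\sqrt{c{\left(0 \right)} - -85} = \sqrt{0 - -85} = \sqrt{0 + 85} = \sqrt{85}$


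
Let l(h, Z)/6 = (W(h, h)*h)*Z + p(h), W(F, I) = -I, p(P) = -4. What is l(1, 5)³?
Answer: -157464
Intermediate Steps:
l(h, Z) = -24 - 6*Z*h² (l(h, Z) = 6*(((-h)*h)*Z - 4) = 6*((-h²)*Z - 4) = 6*(-Z*h² - 4) = 6*(-4 - Z*h²) = -24 - 6*Z*h²)
l(1, 5)³ = (-24 - 6*5*1²)³ = (-24 - 6*5*1)³ = (-24 - 30)³ = (-54)³ = -157464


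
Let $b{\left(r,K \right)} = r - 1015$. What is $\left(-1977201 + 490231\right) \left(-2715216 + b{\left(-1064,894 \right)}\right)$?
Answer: $4040536146150$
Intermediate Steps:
$b{\left(r,K \right)} = -1015 + r$
$\left(-1977201 + 490231\right) \left(-2715216 + b{\left(-1064,894 \right)}\right) = \left(-1977201 + 490231\right) \left(-2715216 - 2079\right) = - 1486970 \left(-2715216 - 2079\right) = \left(-1486970\right) \left(-2717295\right) = 4040536146150$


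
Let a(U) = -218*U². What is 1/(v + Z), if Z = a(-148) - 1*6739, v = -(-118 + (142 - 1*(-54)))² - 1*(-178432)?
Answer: -1/4609463 ≈ -2.1694e-7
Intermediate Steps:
v = 172348 (v = -(-118 + (142 + 54))² + 178432 = -(-118 + 196)² + 178432 = -1*78² + 178432 = -1*6084 + 178432 = -6084 + 178432 = 172348)
Z = -4781811 (Z = -218*(-148)² - 1*6739 = -218*21904 - 6739 = -4775072 - 6739 = -4781811)
1/(v + Z) = 1/(172348 - 4781811) = 1/(-4609463) = -1/4609463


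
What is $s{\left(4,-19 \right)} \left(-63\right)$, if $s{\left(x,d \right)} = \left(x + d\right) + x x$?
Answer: $-63$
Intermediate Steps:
$s{\left(x,d \right)} = d + x + x^{2}$ ($s{\left(x,d \right)} = \left(d + x\right) + x^{2} = d + x + x^{2}$)
$s{\left(4,-19 \right)} \left(-63\right) = \left(-19 + 4 + 4^{2}\right) \left(-63\right) = \left(-19 + 4 + 16\right) \left(-63\right) = 1 \left(-63\right) = -63$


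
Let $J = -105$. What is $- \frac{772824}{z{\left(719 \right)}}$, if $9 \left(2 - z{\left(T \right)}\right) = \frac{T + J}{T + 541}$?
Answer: $- \frac{4381912080}{11033} \approx -3.9716 \cdot 10^{5}$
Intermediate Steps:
$z{\left(T \right)} = 2 - \frac{-105 + T}{9 \left(541 + T\right)}$ ($z{\left(T \right)} = 2 - \frac{\left(T - 105\right) \frac{1}{T + 541}}{9} = 2 - \frac{\left(-105 + T\right) \frac{1}{541 + T}}{9} = 2 - \frac{\frac{1}{541 + T} \left(-105 + T\right)}{9} = 2 - \frac{-105 + T}{9 \left(541 + T\right)}$)
$- \frac{772824}{z{\left(719 \right)}} = - \frac{772824}{\frac{17}{9} \frac{1}{541 + 719} \left(579 + 719\right)} = - \frac{772824}{\frac{17}{9} \cdot \frac{1}{1260} \cdot 1298} = - \frac{772824}{\frac{11033}{5670}} = \left(-772824\right) \frac{5670}{11033} = - \frac{4381912080}{11033}$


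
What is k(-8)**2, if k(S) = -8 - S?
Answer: 0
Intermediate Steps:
k(-8)**2 = (-8 - 1*(-8))**2 = (-8 + 8)**2 = 0**2 = 0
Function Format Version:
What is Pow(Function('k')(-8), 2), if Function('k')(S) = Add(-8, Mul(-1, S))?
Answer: 0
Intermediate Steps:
Pow(Function('k')(-8), 2) = Pow(Add(-8, Mul(-1, -8)), 2) = Pow(Add(-8, 8), 2) = Pow(0, 2) = 0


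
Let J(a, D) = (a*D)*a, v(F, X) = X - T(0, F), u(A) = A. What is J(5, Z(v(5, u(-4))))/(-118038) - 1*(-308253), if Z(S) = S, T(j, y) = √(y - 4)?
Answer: 36385567739/118038 ≈ 3.0825e+5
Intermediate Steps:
T(j, y) = √(-4 + y)
v(F, X) = X - √(-4 + F)
J(a, D) = D*a² (J(a, D) = (D*a)*a = D*a²)
J(5, Z(v(5, u(-4))))/(-118038) - 1*(-308253) = ((-4 - √(-4 + 5))*5²)/(-118038) - 1*(-308253) = ((-4 - √1)*25)*(-1/118038) + 308253 = ((-4 - 1*1)*25)*(-1/118038) + 308253 = ((-4 - 1)*25)*(-1/118038) + 308253 = -5*25*(-1/118038) + 308253 = -125*(-1/118038) + 308253 = 125/118038 + 308253 = 36385567739/118038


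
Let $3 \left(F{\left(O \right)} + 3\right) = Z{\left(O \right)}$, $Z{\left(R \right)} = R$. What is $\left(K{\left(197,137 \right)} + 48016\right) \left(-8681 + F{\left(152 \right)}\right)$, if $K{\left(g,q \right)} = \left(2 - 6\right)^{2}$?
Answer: $- \frac{1244028800}{3} \approx -4.1468 \cdot 10^{8}$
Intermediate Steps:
$F{\left(O \right)} = -3 + \frac{O}{3}$
$K{\left(g,q \right)} = 16$ ($K{\left(g,q \right)} = \left(-4\right)^{2} = 16$)
$\left(K{\left(197,137 \right)} + 48016\right) \left(-8681 + F{\left(152 \right)}\right) = \left(16 + 48016\right) \left(-8681 + \left(-3 + \frac{1}{3} \cdot 152\right)\right) = 48032 \left(-8681 + \left(-3 + \frac{152}{3}\right)\right) = 48032 \left(-8681 + \frac{143}{3}\right) = 48032 \left(- \frac{25900}{3}\right) = - \frac{1244028800}{3}$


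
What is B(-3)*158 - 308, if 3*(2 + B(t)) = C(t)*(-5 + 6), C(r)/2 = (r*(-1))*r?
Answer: -1572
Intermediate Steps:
C(r) = -2*r**2 (C(r) = 2*((r*(-1))*r) = 2*((-r)*r) = 2*(-r**2) = -2*r**2)
B(t) = -2 - 2*t**2/3 (B(t) = -2 + ((-2*t**2)*(-5 + 6))/3 = -2 + (-2*t**2*1)/3 = -2 + (-2*t**2)/3 = -2 - 2*t**2/3)
B(-3)*158 - 308 = (-2 - 2/3*(-3)**2)*158 - 308 = (-2 - 2/3*9)*158 - 308 = (-2 - 6)*158 - 308 = -8*158 - 308 = -1264 - 308 = -1572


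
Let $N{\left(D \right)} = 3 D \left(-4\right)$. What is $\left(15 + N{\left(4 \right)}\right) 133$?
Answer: $-4389$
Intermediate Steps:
$N{\left(D \right)} = - 12 D$
$\left(15 + N{\left(4 \right)}\right) 133 = \left(15 - 48\right) 133 = \left(-33\right) 133 = -4389$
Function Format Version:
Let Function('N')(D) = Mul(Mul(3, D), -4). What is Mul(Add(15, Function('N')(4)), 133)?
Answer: -4389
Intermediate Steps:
Function('N')(D) = Mul(-12, D)
Mul(Add(15, Function('N')(4)), 133) = Mul(Add(15, Mul(-12, 4)), 133) = Mul(Add(15, -48), 133) = Mul(-33, 133) = -4389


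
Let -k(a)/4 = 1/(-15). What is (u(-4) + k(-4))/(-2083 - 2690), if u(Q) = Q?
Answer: 56/71595 ≈ 0.00078218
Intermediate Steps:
k(a) = 4/15 (k(a) = -4/(-15) = -4*(-1/15) = 4/15)
(u(-4) + k(-4))/(-2083 - 2690) = (-4 + 4/15)/(-2083 - 2690) = -56/15/(-4773) = -56/15*(-1/4773) = 56/71595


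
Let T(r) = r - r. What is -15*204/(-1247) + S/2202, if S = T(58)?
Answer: 3060/1247 ≈ 2.4539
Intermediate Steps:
T(r) = 0
S = 0
-15*204/(-1247) + S/2202 = -15*204/(-1247) + 0/2202 = -3060*(-1/1247) + 0*(1/2202) = 3060/1247 + 0 = 3060/1247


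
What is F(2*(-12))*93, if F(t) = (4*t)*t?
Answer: 214272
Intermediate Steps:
F(t) = 4*t²
F(2*(-12))*93 = (4*(2*(-12))²)*93 = (4*(-24)²)*93 = (4*576)*93 = 2304*93 = 214272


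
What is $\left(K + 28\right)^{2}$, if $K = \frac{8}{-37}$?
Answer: $\frac{1056784}{1369} \approx 771.94$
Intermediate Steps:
$K = - \frac{8}{37}$ ($K = 8 \left(- \frac{1}{37}\right) = - \frac{8}{37} \approx -0.21622$)
$\left(K + 28\right)^{2} = \left(- \frac{8}{37} + 28\right)^{2} = \left(\frac{1028}{37}\right)^{2} = \frac{1056784}{1369}$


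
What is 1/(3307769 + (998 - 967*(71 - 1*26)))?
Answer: 1/3265252 ≈ 3.0626e-7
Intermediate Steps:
1/(3307769 + (998 - 967*(71 - 1*26))) = 1/(3307769 + (998 - 967*(71 - 26))) = 1/(3307769 + (998 - 967*45)) = 1/(3307769 + (998 - 43515)) = 1/(3307769 - 42517) = 1/3265252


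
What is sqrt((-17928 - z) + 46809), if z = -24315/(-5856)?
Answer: sqrt(6876848054)/488 ≈ 169.93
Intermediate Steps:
z = 8105/1952 (z = -24315*(-1/5856) = 8105/1952 ≈ 4.1522)
sqrt((-17928 - z) + 46809) = sqrt((-17928 - 1*8105/1952) + 46809) = sqrt((-17928 - 8105/1952) + 46809) = sqrt(-35003561/1952 + 46809) = sqrt(56367607/1952) = sqrt(6876848054)/488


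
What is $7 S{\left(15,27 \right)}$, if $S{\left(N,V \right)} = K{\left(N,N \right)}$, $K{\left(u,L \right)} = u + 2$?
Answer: $119$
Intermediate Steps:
$K{\left(u,L \right)} = 2 + u$
$S{\left(N,V \right)} = 2 + N$
$7 S{\left(15,27 \right)} = 7 \left(2 + 15\right) = 7 \cdot 17 = 119$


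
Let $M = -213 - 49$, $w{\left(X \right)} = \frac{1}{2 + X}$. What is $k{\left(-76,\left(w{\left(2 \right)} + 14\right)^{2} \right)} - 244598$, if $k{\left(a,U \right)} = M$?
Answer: $-244860$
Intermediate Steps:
$M = -262$
$k{\left(a,U \right)} = -262$
$k{\left(-76,\left(w{\left(2 \right)} + 14\right)^{2} \right)} - 244598 = -262 - 244598 = -244860$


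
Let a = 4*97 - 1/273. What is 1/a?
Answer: 273/105923 ≈ 0.0025773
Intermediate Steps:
a = 105923/273 (a = 388 - 1*1/273 = 388 - 1/273 = 105923/273 ≈ 388.00)
1/a = 1/(105923/273) = 273/105923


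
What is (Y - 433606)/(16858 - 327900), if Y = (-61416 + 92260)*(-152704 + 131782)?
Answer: 322875887/155521 ≈ 2076.1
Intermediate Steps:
Y = -645318168 (Y = 30844*(-20922) = -645318168)
(Y - 433606)/(16858 - 327900) = (-645318168 - 433606)/(16858 - 327900) = -645751774/(-311042) = -645751774*(-1/311042) = 322875887/155521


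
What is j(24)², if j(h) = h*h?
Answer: 331776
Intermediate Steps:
j(h) = h²
j(24)² = (24²)² = 576² = 331776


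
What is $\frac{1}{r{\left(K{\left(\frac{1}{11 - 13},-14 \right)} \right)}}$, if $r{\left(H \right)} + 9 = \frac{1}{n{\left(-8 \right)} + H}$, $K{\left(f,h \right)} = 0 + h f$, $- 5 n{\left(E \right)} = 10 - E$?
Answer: $- \frac{17}{148} \approx -0.11486$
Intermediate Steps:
$n{\left(E \right)} = -2 + \frac{E}{5}$ ($n{\left(E \right)} = - \frac{10 - E}{5} = -2 + \frac{E}{5}$)
$K{\left(f,h \right)} = f h$ ($K{\left(f,h \right)} = 0 + f h = f h$)
$r{\left(H \right)} = -9 + \frac{1}{- \frac{18}{5} + H}$ ($r{\left(H \right)} = -9 + \frac{1}{\left(-2 + \frac{1}{5} \left(-8\right)\right) + H} = -9 + \frac{1}{\left(-2 - \frac{8}{5}\right) + H} = -9 + \frac{1}{- \frac{18}{5} + H}$)
$\frac{1}{r{\left(K{\left(\frac{1}{11 - 13},-14 \right)} \right)}} = \frac{1}{\frac{1}{-18 + 5 \frac{1}{11 - 13} \left(-14\right)} \left(167 - 45 \frac{1}{11 - 13} \left(-14\right)\right)} = \frac{1}{\frac{1}{-18 + 5 \frac{1}{-2} \left(-14\right)} \left(167 - 45 \frac{1}{-2} \left(-14\right)\right)} = \frac{1}{\frac{1}{-18 + 5 \left(\left(- \frac{1}{2}\right) \left(-14\right)\right)} \left(167 - 45 \left(\left(- \frac{1}{2}\right) \left(-14\right)\right)\right)} = \frac{1}{\frac{1}{-18 + 5 \cdot 7} \left(167 - 315\right)} = \frac{1}{\frac{1}{-18 + 35} \left(167 - 315\right)} = \frac{1}{\frac{1}{17} \left(-148\right)} = \frac{1}{- \frac{148}{17}} = - \frac{17}{148}$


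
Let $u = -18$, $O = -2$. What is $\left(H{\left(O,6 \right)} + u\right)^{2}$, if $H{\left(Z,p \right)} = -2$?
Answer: $400$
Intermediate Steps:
$\left(H{\left(O,6 \right)} + u\right)^{2} = \left(-2 - 18\right)^{2} = \left(-20\right)^{2} = 400$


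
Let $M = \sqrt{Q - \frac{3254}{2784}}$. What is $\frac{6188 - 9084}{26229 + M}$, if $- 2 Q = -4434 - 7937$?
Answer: $- \frac{105735184128}{957632325283} + \frac{11584 \sqrt{748947243}}{957632325283} \approx -0.11008$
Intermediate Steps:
$Q = \frac{12371}{2}$ ($Q = - \frac{-4434 - 7937}{2} = \left(- \frac{1}{2}\right) \left(-12371\right) = \frac{12371}{2} \approx 6185.5$)
$M = \frac{\sqrt{748947243}}{348}$ ($M = \sqrt{\frac{12371}{2} - \frac{3254}{2784}} = \sqrt{\frac{12371}{2} - \frac{1627}{1392}} = \sqrt{\frac{8608589}{1392}} = \frac{\sqrt{748947243}}{348} \approx 78.641$)
$\frac{6188 - 9084}{26229 + M} = \frac{6188 - 9084}{26229 + \frac{\sqrt{748947243}}{348}} = - \frac{2896}{26229 + \frac{\sqrt{748947243}}{348}}$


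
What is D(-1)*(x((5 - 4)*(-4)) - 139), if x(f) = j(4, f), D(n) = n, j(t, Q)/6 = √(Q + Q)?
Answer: 139 - 12*I*√2 ≈ 139.0 - 16.971*I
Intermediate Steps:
j(t, Q) = 6*√2*√Q (j(t, Q) = 6*√(Q + Q) = 6*√(2*Q) = 6*(√2*√Q) = 6*√2*√Q)
x(f) = 6*√2*√f
D(-1)*(x((5 - 4)*(-4)) - 139) = -(6*√2*√((5 - 4)*(-4)) - 139) = -(6*√2*√(1*(-4)) - 139) = -(6*√2*√(-4) - 139) = -(6*√2*(2*I) - 139) = -(12*I*√2 - 139) = -(-139 + 12*I*√2) = 139 - 12*I*√2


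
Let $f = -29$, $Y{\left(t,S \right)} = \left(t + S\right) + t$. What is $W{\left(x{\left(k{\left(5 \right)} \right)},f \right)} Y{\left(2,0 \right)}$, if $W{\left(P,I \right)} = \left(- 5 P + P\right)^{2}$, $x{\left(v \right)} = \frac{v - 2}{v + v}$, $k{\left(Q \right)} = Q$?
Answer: $\frac{144}{25} \approx 5.76$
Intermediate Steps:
$Y{\left(t,S \right)} = S + 2 t$ ($Y{\left(t,S \right)} = \left(S + t\right) + t = S + 2 t$)
$x{\left(v \right)} = \frac{-2 + v}{2 v}$
$W{\left(P,I \right)} = 16 P^{2}$ ($W{\left(P,I \right)} = \left(- 4 P\right)^{2} = 16 P^{2}$)
$W{\left(x{\left(k{\left(5 \right)} \right)},f \right)} Y{\left(2,0 \right)} = 16 \left(\frac{-2 + 5}{2 \cdot 5}\right)^{2} \left(0 + 2 \cdot 2\right) = 16 \left(\frac{1}{2} \cdot \frac{1}{5} \cdot 3\right)^{2} \left(0 + 4\right) = 16 \left(\frac{3}{10}\right)^{2} \cdot 4 = 16 \cdot \frac{9}{100} \cdot 4 = \frac{36}{25} \cdot 4 = \frac{144}{25}$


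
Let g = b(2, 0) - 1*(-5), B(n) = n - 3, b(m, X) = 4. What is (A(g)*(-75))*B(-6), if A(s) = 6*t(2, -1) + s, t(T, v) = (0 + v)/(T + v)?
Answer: 2025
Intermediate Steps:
B(n) = -3 + n
t(T, v) = v/(T + v)
g = 9 (g = 4 - 1*(-5) = 4 + 5 = 9)
A(s) = -6 + s (A(s) = 6*(-1/(2 - 1)) + s = 6*(-1/1) + s = 6*(-1*1) + s = 6*(-1) + s = -6 + s)
(A(g)*(-75))*B(-6) = ((-6 + 9)*(-75))*(-3 - 6) = (3*(-75))*(-9) = -225*(-9) = 2025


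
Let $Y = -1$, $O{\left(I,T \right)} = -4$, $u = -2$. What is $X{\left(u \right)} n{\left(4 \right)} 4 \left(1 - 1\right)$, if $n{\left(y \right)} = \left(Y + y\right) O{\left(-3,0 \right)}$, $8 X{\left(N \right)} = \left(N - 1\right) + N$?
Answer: $0$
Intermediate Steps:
$X{\left(N \right)} = - \frac{1}{8} + \frac{N}{4}$ ($X{\left(N \right)} = \frac{\left(N - 1\right) + N}{8} = \frac{\left(-1 + N\right) + N}{8} = \frac{-1 + 2 N}{8} = - \frac{1}{8} + \frac{N}{4}$)
$n{\left(y \right)} = 4 - 4 y$ ($n{\left(y \right)} = \left(-1 + y\right) \left(-4\right) = 4 - 4 y$)
$X{\left(u \right)} n{\left(4 \right)} 4 \left(1 - 1\right) = \left(- \frac{1}{8} + \frac{1}{4} \left(-2\right)\right) \left(4 - 16\right) 4 \left(1 - 1\right) = \left(- \frac{1}{8} - \frac{1}{2}\right) \left(4 - 16\right) 4 \cdot 0 = \left(- \frac{5}{8}\right) \left(-12\right) 0 = \frac{15}{2} \cdot 0 = 0$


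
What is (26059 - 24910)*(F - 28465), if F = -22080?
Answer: -58076205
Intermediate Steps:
(26059 - 24910)*(F - 28465) = (26059 - 24910)*(-22080 - 28465) = 1149*(-50545) = -58076205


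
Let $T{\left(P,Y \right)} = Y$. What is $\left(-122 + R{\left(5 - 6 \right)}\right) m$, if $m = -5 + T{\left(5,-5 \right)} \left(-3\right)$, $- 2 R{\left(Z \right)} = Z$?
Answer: $-1215$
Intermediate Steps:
$R{\left(Z \right)} = - \frac{Z}{2}$
$m = 10$ ($m = -5 - -15 = -5 + 15 = 10$)
$\left(-122 + R{\left(5 - 6 \right)}\right) m = \left(-122 - \frac{5 - 6}{2}\right) 10 = \left(-122 - - \frac{1}{2}\right) 10 = \left(-122 + \frac{1}{2}\right) 10 = \left(- \frac{243}{2}\right) 10 = -1215$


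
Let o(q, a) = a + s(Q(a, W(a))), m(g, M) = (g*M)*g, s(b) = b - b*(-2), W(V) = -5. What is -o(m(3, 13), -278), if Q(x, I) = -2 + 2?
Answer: 278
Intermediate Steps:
Q(x, I) = 0
s(b) = 3*b (s(b) = b - (-2)*b = b + 2*b = 3*b)
m(g, M) = M*g² (m(g, M) = (M*g)*g = M*g²)
o(q, a) = a (o(q, a) = a + 3*0 = a + 0 = a)
-o(m(3, 13), -278) = -1*(-278) = 278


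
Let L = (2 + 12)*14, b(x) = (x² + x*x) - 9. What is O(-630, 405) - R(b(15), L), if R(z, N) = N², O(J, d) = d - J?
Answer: -37381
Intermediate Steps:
b(x) = -9 + 2*x² (b(x) = (x² + x²) - 9 = 2*x² - 9 = -9 + 2*x²)
L = 196 (L = 14*14 = 196)
O(-630, 405) - R(b(15), L) = (405 - 1*(-630)) - 1*196² = (405 + 630) - 1*38416 = 1035 - 38416 = -37381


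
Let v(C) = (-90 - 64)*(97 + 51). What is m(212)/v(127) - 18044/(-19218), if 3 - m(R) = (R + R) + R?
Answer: 211711921/219008328 ≈ 0.96668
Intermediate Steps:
v(C) = -22792 (v(C) = -154*148 = -22792)
m(R) = 3 - 3*R (m(R) = 3 - ((R + R) + R) = 3 - (2*R + R) = 3 - 3*R)
m(212)/v(127) - 18044/(-19218) = (3 - 3*212)/(-22792) - 18044/(-19218) = (3 - 636)*(-1/22792) - 18044*(-1/19218) = -633*(-1/22792) + 9022/9609 = 633/22792 + 9022/9609 = 211711921/219008328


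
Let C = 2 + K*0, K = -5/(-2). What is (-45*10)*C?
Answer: -900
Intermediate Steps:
K = 5/2 (K = -5*(-½) = 5/2 ≈ 2.5000)
C = 2 (C = 2 + (5/2)*0 = 2 + 0 = 2)
(-45*10)*C = -45*10*2 = -450*2 = -900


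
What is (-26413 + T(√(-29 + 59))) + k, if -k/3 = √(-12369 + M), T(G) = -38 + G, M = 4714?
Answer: -26451 + √30 - 3*I*√7655 ≈ -26446.0 - 262.48*I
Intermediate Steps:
k = -3*I*√7655 (k = -3*√(-12369 + 4714) = -3*I*√7655 ≈ -262.48*I)
(-26413 + T(√(-29 + 59))) + k = (-26413 + (-38 + √(-29 + 59))) - 3*I*√7655 = (-26413 + (-38 + √30)) - 3*I*√7655 = (-26451 + √30) - 3*I*√7655 = -26451 + √30 - 3*I*√7655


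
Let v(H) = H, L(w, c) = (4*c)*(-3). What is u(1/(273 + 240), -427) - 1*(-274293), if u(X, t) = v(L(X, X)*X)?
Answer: 24061804835/87723 ≈ 2.7429e+5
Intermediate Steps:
L(w, c) = -12*c
u(X, t) = -12*X² (u(X, t) = (-12*X)*X = -12*X²)
u(1/(273 + 240), -427) - 1*(-274293) = -12/(273 + 240)² - 1*(-274293) = -12*(1/513)² + 274293 = -12*1/263169 + 274293 = -4/87723 + 274293 = 24061804835/87723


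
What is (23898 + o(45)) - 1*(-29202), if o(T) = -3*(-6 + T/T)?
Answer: 53115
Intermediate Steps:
o(T) = 15 (o(T) = -3*(-6 + 1) = -3*(-5) = 15)
(23898 + o(45)) - 1*(-29202) = (23898 + 15) - 1*(-29202) = 23913 + 29202 = 53115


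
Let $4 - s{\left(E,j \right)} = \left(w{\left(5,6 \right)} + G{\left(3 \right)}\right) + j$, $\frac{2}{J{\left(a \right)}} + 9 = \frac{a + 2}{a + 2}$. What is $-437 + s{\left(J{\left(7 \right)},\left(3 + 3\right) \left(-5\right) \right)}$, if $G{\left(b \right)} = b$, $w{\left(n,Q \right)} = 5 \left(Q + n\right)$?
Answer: $-461$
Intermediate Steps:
$w{\left(n,Q \right)} = 5 Q + 5 n$
$J{\left(a \right)} = - \frac{1}{4}$ ($J{\left(a \right)} = \frac{2}{-9 + \frac{a + 2}{a + 2}} = \frac{2}{-9 + \frac{2 + a}{2 + a}} = \frac{2}{-9 + 1} = \frac{2}{-8} = 2 \left(- \frac{1}{8}\right) = - \frac{1}{4}$)
$s{\left(E,j \right)} = -54 - j$ ($s{\left(E,j \right)} = 4 - \left(\left(\left(5 \cdot 6 + 5 \cdot 5\right) + 3\right) + j\right) = 4 - \left(\left(\left(30 + 25\right) + 3\right) + j\right) = 4 - \left(\left(55 + 3\right) + j\right) = 4 - \left(58 + j\right) = -54 - j$)
$-437 + s{\left(J{\left(7 \right)},\left(3 + 3\right) \left(-5\right) \right)} = -437 - \left(54 + \left(3 + 3\right) \left(-5\right)\right) = -437 - \left(54 + 6 \left(-5\right)\right) = -437 - 24 = -461$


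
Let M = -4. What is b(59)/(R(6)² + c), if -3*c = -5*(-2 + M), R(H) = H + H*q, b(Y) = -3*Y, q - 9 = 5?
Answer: -177/8090 ≈ -0.021879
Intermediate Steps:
q = 14 (q = 9 + 5 = 14)
R(H) = 15*H (R(H) = H + H*14 = H + 14*H = 15*H)
c = -10 (c = -(-5)*(-2 - 4)/3 = -(-5)*(-6)/3 = -⅓*30 = -10)
b(59)/(R(6)² + c) = (-3*59)/((15*6)² - 10) = -177/(90² - 10) = -177/(8100 - 10) = -177/8090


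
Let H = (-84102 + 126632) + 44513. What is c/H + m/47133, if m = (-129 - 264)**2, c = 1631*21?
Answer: 1673117410/455844191 ≈ 3.6704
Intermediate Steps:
c = 34251
m = 154449 (m = (-393)**2 = 154449)
H = 87043 (H = 42530 + 44513 = 87043)
c/H + m/47133 = 34251/87043 + 154449/47133 = 34251*(1/87043) + 154449*(1/47133) = 34251/87043 + 17161/5237 = 1673117410/455844191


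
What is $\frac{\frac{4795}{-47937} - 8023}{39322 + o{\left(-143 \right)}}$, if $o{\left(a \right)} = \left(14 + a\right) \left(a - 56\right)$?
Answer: $- \frac{384603346}{3115569441} \approx -0.12345$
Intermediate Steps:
$o{\left(a \right)} = \left(-56 + a\right) \left(14 + a\right)$ ($o{\left(a \right)} = \left(14 + a\right) \left(-56 + a\right) = \left(-56 + a\right) \left(14 + a\right)$)
$\frac{\frac{4795}{-47937} - 8023}{39322 + o{\left(-143 \right)}} = \frac{\frac{4795}{-47937} - 8023}{39322 - \left(-5222 - 20449\right)} = \frac{4795 \left(- \frac{1}{47937}\right) - 8023}{39322 + \left(-784 + 20449 + 6006\right)} = \frac{- \frac{4795}{47937} - 8023}{39322 + 25671} = - \frac{384603346}{47937 \cdot 64993} = \left(- \frac{384603346}{47937}\right) \frac{1}{64993} = - \frac{384603346}{3115569441}$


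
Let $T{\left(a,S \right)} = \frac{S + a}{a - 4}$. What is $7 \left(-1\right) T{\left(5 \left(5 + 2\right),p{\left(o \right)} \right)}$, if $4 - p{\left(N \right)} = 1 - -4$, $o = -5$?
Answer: $- \frac{238}{31} \approx -7.6774$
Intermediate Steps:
$p{\left(N \right)} = -1$ ($p{\left(N \right)} = 4 - \left(1 - -4\right) = 4 - \left(1 + 4\right) = 4 - 5 = -1$)
$T{\left(a,S \right)} = \frac{S + a}{-4 + a}$
$7 \left(-1\right) T{\left(5 \left(5 + 2\right),p{\left(o \right)} \right)} = 7 \left(-1\right) \frac{-1 + 5 \left(5 + 2\right)}{-4 + 5 \left(5 + 2\right)} = - 7 \frac{-1 + 5 \cdot 7}{-4 + 5 \cdot 7} = - 7 \frac{-1 + 35}{-4 + 35} = - 7 \cdot \frac{1}{31} \cdot 34 = \left(-7\right) \frac{34}{31} = - \frac{238}{31}$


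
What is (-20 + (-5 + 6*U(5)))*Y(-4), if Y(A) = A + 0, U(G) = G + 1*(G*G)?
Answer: -620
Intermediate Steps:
U(G) = G + G**2 (U(G) = G + 1*G**2 = G + G**2)
Y(A) = A
(-20 + (-5 + 6*U(5)))*Y(-4) = (-20 + (-5 + 6*(5*(1 + 5))))*(-4) = (-20 + (-5 + 6*(5*6)))*(-4) = (-20 + (-5 + 6*30))*(-4) = (-20 + (-5 + 180))*(-4) = (-20 + 175)*(-4) = 155*(-4) = -620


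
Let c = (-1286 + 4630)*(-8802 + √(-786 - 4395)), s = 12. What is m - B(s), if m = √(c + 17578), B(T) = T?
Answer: -12 + √(-29416310 + 3344*I*√5181) ≈ 10.189 + 5423.7*I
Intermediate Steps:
c = -29433888 + 3344*I*√5181 (c = 3344*(-8802 + √(-5181)) = 3344*(-8802 + I*√5181) = -29433888 + 3344*I*√5181 ≈ -2.9434e+7 + 2.407e+5*I)
m = √(-29416310 + 3344*I*√5181) (m = √((-29433888 + 3344*I*√5181) + 17578) = √(-29416310 + 3344*I*√5181) ≈ 22.19 + 5423.7*I)
m - B(s) = √(-29416310 + 3344*I*√5181) - 1*12 = √(-29416310 + 3344*I*√5181) - 12 = -12 + √(-29416310 + 3344*I*√5181)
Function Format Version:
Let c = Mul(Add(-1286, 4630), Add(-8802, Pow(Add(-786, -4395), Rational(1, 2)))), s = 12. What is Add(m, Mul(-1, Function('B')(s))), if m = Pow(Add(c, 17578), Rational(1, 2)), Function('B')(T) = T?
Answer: Add(-12, Pow(Add(-29416310, Mul(3344, I, Pow(5181, Rational(1, 2)))), Rational(1, 2))) ≈ Add(10.189, Mul(5423.7, I))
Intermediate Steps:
c = Add(-29433888, Mul(3344, I, Pow(5181, Rational(1, 2)))) (c = Mul(3344, Add(-8802, Pow(-5181, Rational(1, 2)))) = Mul(3344, Add(-8802, Mul(I, Pow(5181, Rational(1, 2))))) = Add(-29433888, Mul(3344, I, Pow(5181, Rational(1, 2)))) ≈ Add(-2.9434e+7, Mul(2.4070e+5, I)))
m = Pow(Add(-29416310, Mul(3344, I, Pow(5181, Rational(1, 2)))), Rational(1, 2)) (m = Pow(Add(Add(-29433888, Mul(3344, I, Pow(5181, Rational(1, 2)))), 17578), Rational(1, 2)) = Pow(Add(-29416310, Mul(3344, I, Pow(5181, Rational(1, 2)))), Rational(1, 2)) ≈ Add(22.19, Mul(5423.7, I)))
Add(m, Mul(-1, Function('B')(s))) = Add(Pow(Add(-29416310, Mul(3344, I, Pow(5181, Rational(1, 2)))), Rational(1, 2)), Mul(-1, 12)) = Add(Pow(Add(-29416310, Mul(3344, I, Pow(5181, Rational(1, 2)))), Rational(1, 2)), -12) = Add(-12, Pow(Add(-29416310, Mul(3344, I, Pow(5181, Rational(1, 2)))), Rational(1, 2)))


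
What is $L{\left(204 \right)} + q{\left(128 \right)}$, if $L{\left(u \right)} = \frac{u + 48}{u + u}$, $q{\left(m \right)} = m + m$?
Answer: $\frac{8725}{34} \approx 256.62$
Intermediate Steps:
$q{\left(m \right)} = 2 m$
$L{\left(u \right)} = \frac{48 + u}{2 u}$
$L{\left(204 \right)} + q{\left(128 \right)} = \frac{48 + 204}{2 \cdot 204} + 2 \cdot 128 = \frac{1}{2} \cdot \frac{1}{204} \cdot 252 + 256 = \frac{21}{34} + 256 = \frac{8725}{34}$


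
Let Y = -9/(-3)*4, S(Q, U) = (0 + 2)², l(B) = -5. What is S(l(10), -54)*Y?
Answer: 48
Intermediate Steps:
S(Q, U) = 4 (S(Q, U) = 2² = 4)
Y = 12 (Y = -9*(-1)/3*4 = -3*(-1)*4 = 3*4 = 12)
S(l(10), -54)*Y = 4*12 = 48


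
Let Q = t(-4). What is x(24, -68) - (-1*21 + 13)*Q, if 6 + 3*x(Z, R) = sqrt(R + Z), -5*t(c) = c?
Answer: 22/5 + 2*I*sqrt(11)/3 ≈ 4.4 + 2.2111*I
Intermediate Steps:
t(c) = -c/5
x(Z, R) = -2 + sqrt(R + Z)/3
Q = 4/5 (Q = -1/5*(-4) = 4/5 ≈ 0.80000)
x(24, -68) - (-1*21 + 13)*Q = (-2 + sqrt(-68 + 24)/3) - (-1*21 + 13)*4/5 = (-2 + sqrt(-44)/3) - (-21 + 13)*4/5 = (-2 + (2*I*sqrt(11))/3) - (-8)*4/5 = (-2 + 2*I*sqrt(11)/3) - 1*(-32/5) = (-2 + 2*I*sqrt(11)/3) + 32/5 = 22/5 + 2*I*sqrt(11)/3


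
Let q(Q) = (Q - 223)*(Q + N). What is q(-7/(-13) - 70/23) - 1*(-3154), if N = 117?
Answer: -2026290930/89401 ≈ -22665.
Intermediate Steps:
q(Q) = (-223 + Q)*(117 + Q) (q(Q) = (Q - 223)*(Q + 117) = (-223 + Q)*(117 + Q))
q(-7/(-13) - 70/23) - 1*(-3154) = (-26091 + (-7/(-13) - 70/23)² - 106*(-7/(-13) - 70/23)) - 1*(-3154) = (-26091 + (-7*(-1/13) - 70*1/23)² - 106*(-7*(-1/13) - 70*1/23)) + 3154 = (-26091 + (7/13 - 70/23)² - 106*(7/13 - 70/23)) + 3154 = (-26091 + (-749/299)² - 106*(-749/299)) + 3154 = (-26091 + 561001/89401 + 79394/299) + 3154 = -2308261684/89401 + 3154 = -2026290930/89401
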